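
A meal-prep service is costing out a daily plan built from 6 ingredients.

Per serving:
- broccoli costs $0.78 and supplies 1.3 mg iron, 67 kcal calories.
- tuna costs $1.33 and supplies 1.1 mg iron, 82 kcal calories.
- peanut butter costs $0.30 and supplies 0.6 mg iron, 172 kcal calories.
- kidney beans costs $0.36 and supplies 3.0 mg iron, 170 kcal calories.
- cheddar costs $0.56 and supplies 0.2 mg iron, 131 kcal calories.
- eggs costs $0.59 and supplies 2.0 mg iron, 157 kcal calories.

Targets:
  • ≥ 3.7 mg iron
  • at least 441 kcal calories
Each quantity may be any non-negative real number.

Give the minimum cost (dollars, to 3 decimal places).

$0.826

Set it up as a linear program. Let x1 = servings of broccoli, x2 = servings of tuna, x3 = servings of peanut butter, x4 = servings of kidney beans, x5 = servings of cheddar, x6 = servings of eggs.
min 0.78x1 + 1.33x2 + 0.3x3 + 0.36x4 + 0.56x5 + 0.59x6 s.t.:
  1.3x1 + 1.1x2 + 0.6x3 + 3x4 + 0.2x5 + 2x6 ≥ 3.7   (iron)
  67x1 + 82x2 + 172x3 + 170x4 + 131x5 + 157x6 ≥ 441   (calories)
  x1, x2, x3, x4, x5, x6 ≥ 0.
At the optimum only peanut butter, kidney beans are positive (broccoli, tuna, cheddar, eggs = 0). Binding constraints: iron and calories.
That vertex is x3 = 1.676, x4 = 0.8981.
Objective = 0.3·1.676 + 0.36·0.8981 = 0.82612.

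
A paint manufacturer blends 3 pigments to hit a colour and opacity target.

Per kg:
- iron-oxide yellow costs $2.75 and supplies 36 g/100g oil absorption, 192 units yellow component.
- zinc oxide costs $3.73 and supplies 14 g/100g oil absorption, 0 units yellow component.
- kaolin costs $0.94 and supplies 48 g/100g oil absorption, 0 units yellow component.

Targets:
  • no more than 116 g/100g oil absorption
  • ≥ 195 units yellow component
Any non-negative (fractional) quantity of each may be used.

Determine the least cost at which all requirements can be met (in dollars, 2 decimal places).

Treat it as an LP. Let x1 = kg of iron-oxide yellow, x2 = kg of zinc oxide, x3 = kg of kaolin.
Minimise 2.75x1 + 3.73x2 + 0.94x3 with:
  36x1 + 14x2 + 48x3 ≤ 116   (oil absorption)
  192x1 ≥ 195   (yellow component)
  x1, x2, x3 ≥ 0.
The cheapest feasible vertex uses only iron-oxide yellow; zinc oxide, kaolin are not used. Binding constraint: yellow component.
That vertex is x1 = 1.016.
Cost = 2.75·1.016 = 2.7940.

$2.79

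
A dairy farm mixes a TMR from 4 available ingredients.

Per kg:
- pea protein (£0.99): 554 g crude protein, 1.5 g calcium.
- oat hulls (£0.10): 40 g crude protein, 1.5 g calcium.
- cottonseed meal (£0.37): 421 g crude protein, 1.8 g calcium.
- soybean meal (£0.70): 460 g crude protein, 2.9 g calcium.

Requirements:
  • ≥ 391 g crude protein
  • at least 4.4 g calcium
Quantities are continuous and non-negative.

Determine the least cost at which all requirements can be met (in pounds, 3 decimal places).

£0.477

This is a linear program. Let x1 = kg of pea protein, x2 = kg of oat hulls, x3 = kg of cottonseed meal, x4 = kg of soybean meal.
min 0.99x1 + 0.1x2 + 0.37x3 + 0.7x4 s.t.:
  554x1 + 40x2 + 421x3 + 460x4 ≥ 391   (crude protein)
  1.5x1 + 1.5x2 + 1.8x3 + 2.9x4 ≥ 4.4   (calcium)
  x1, x2, x3, x4 ≥ 0.
At the optimum only oat hulls, cottonseed meal are positive (pea protein, soybean meal = 0). There the crude protein and calcium constraints are tight.
So oat hulls = 2.053 kg, cottonseed meal = 0.7337 kg.
Hence cost = 0.1·2.053 + 0.37·0.7337 = £0.47677.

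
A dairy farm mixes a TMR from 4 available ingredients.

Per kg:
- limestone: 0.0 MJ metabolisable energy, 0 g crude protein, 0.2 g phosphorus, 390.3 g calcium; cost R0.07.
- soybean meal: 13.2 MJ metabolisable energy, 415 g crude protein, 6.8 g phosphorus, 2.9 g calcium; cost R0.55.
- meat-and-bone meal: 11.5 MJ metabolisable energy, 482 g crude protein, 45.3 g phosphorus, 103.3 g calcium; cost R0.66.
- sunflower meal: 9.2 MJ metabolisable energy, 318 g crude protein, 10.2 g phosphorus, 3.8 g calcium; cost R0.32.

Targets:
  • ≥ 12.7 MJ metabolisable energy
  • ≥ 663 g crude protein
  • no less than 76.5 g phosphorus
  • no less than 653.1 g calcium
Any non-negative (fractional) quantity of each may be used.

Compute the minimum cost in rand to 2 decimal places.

R1.20

Set it up as a linear program. Let x1 = kg of limestone, x2 = kg of soybean meal, x3 = kg of meat-and-bone meal, x4 = kg of sunflower meal.
Minimize 0.07x1 + 0.55x2 + 0.66x3 + 0.32x4 with:
  13.2x2 + 11.5x3 + 9.2x4 ≥ 12.7   (metabolisable energy)
  415x2 + 482x3 + 318x4 ≥ 663   (crude protein)
  0.2x1 + 6.8x2 + 45.3x3 + 10.2x4 ≥ 76.5   (phosphorus)
  390.3x1 + 2.9x2 + 103.3x3 + 3.8x4 ≥ 653.1   (calcium)
  x1, x2, x3, x4 ≥ 0.
The cheapest feasible vertex uses only limestone, meat-and-bone meal; soybean meal, sunflower meal are not used. Binding constraints: phosphorus and calcium.
Optimal quantities: limestone = 1.228 kg, meat-and-bone meal = 1.683 kg.
Total cost: 0.07·1.228 + 0.66·1.683 = 1.1967.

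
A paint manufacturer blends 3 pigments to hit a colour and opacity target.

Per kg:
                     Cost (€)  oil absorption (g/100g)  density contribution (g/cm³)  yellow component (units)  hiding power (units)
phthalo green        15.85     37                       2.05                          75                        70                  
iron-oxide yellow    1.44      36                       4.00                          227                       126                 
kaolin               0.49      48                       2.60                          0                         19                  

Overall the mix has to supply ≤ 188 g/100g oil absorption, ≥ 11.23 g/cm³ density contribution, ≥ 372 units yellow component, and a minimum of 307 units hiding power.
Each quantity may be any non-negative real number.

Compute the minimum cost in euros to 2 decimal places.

€3.71

Treat it as an LP. Let x1 = kg of phthalo green, x2 = kg of iron-oxide yellow, x3 = kg of kaolin.
min 15.85x1 + 1.44x2 + 0.49x3 with:
  37x1 + 36x2 + 48x3 ≤ 188   (oil absorption)
  2.05x1 + 4x2 + 2.6x3 ≥ 11.23   (density contribution)
  75x1 + 227x2 ≥ 372   (yellow component)
  70x1 + 126x2 + 19x3 ≥ 307   (hiding power)
  x1, x2, x3 ≥ 0.
The minimum-cost mix takes nothing from phthalo green — only iron-oxide yellow, kaolin. The density contribution and hiding power requirements are met with equality.
That vertex is x2 = 2.324, x3 = 0.7432.
Hence cost = 1.44·2.324 + 0.49·0.7432 = €3.7107.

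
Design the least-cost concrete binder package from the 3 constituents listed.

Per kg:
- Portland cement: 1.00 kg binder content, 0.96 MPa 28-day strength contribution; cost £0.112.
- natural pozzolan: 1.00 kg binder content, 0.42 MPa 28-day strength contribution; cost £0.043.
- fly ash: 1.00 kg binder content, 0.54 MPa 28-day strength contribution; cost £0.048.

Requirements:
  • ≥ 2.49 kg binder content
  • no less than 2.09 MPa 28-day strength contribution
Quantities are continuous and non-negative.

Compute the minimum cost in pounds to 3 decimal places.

£0.186

Let x1 = kg of Portland cement, x2 = kg of natural pozzolan, x3 = kg of fly ash.
Minimise 0.112x1 + 0.043x2 + 0.048x3 with:
  1x1 + 1x2 + 1x3 ≥ 2.49   (binder content)
  0.96x1 + 0.42x2 + 0.54x3 ≥ 2.09   (28-day strength contribution)
  x1, x2, x3 ≥ 0.
The minimum-cost mix takes nothing from Portland cement, natural pozzolan — only fly ash. The 28-day strength contribution requirement is met with equality.
So fly ash = 3.87 kg.
Cost = 0.048·3.87 = 0.18576.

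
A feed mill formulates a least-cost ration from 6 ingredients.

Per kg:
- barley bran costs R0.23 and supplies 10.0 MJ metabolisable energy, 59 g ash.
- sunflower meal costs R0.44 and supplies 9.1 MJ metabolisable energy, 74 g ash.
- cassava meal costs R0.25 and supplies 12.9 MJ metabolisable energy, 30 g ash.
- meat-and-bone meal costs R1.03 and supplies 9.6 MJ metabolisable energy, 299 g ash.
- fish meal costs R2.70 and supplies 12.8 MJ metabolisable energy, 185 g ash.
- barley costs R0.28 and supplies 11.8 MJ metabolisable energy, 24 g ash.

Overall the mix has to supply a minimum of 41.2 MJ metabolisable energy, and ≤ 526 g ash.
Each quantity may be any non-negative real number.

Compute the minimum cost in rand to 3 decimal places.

Treat it as an LP. Let x1 = kg of barley bran, x2 = kg of sunflower meal, x3 = kg of cassava meal, x4 = kg of meat-and-bone meal, x5 = kg of fish meal, x6 = kg of barley.
Minimise 0.23x1 + 0.44x2 + 0.25x3 + 1.03x4 + 2.7x5 + 0.28x6 with:
  10x1 + 9.1x2 + 12.9x3 + 9.6x4 + 12.8x5 + 11.8x6 ≥ 41.2   (metabolisable energy)
  59x1 + 74x2 + 30x3 + 299x4 + 185x5 + 24x6 ≤ 526   (ash)
  x1, x2, x3, x4, x5, x6 ≥ 0.
The minimum-cost mix takes nothing from barley bran, sunflower meal, meat-and-bone meal, fish meal, barley — only cassava meal. Binding constraint: metabolisable energy.
That vertex is x3 = 3.1938.
Hence cost = 0.25·3.1938 = R0.79845.

R0.798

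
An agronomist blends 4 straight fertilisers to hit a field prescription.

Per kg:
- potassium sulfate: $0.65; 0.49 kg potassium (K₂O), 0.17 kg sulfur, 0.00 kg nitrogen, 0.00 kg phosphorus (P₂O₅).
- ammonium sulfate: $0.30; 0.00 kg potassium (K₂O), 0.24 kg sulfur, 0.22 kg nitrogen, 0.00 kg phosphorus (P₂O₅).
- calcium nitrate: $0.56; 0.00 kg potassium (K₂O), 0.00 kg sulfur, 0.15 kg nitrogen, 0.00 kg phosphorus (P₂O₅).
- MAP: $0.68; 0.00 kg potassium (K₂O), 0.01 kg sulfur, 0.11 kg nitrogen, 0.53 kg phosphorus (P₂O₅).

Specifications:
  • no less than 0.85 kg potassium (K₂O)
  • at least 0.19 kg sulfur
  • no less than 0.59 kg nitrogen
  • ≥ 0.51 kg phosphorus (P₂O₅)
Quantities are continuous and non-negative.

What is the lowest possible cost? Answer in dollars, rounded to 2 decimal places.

Let x1 = kg of potassium sulfate, x2 = kg of ammonium sulfate, x3 = kg of calcium nitrate, x4 = kg of MAP.
Minimize 0.65x1 + 0.3x2 + 0.56x3 + 0.68x4 with:
  0.49x1 ≥ 0.85   (potassium (K₂O))
  0.17x1 + 0.24x2 + 0.01x4 ≥ 0.19   (sulfur)
  0.22x2 + 0.15x3 + 0.11x4 ≥ 0.59   (nitrogen)
  0.53x4 ≥ 0.51   (phosphorus (P₂O₅))
  x1, x2, x3, x4 ≥ 0.
The cheapest feasible vertex uses only potassium sulfate, ammonium sulfate, MAP; calcium nitrate is not used. Binding constraints: potassium (K₂O), nitrogen, phosphorus (P₂O₅).
Optimal quantities: potassium sulfate = 1.735 kg, ammonium sulfate = 2.201 kg, MAP = 0.9623 kg.
Hence cost = 0.65·1.735 + 0.3·2.201 + 0.68·0.9623 = $2.4424.

$2.44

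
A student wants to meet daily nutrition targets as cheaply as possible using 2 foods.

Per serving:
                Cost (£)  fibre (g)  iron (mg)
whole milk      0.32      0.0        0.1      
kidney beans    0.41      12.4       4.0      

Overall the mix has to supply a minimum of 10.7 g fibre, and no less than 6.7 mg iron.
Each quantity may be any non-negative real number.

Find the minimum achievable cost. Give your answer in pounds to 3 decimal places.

£0.687

Treat it as an LP. Let x1 = servings of whole milk, x2 = servings of kidney beans.
min 0.32x1 + 0.41x2 with:
  12.4x2 ≥ 10.7   (fibre)
  0.1x1 + 4x2 ≥ 6.7   (iron)
  x1, x2 ≥ 0.
At the optimum only kidney beans is positive (whole milk = 0). There the iron constraint is tight.
Solving gives x2 = 1.675.
Hence cost = 0.41·1.675 = £0.68675.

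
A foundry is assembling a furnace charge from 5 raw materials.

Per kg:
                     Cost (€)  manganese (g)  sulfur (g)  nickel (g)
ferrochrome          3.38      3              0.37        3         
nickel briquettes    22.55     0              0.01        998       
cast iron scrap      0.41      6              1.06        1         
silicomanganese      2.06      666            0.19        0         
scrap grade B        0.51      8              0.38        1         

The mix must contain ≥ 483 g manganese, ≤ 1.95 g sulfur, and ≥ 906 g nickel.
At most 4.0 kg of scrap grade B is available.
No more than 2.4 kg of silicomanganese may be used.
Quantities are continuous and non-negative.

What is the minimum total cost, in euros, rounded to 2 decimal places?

Let x1 = kg of ferrochrome, x2 = kg of nickel briquettes, x3 = kg of cast iron scrap, x4 = kg of silicomanganese, x5 = kg of scrap grade B.
Minimize 3.38x1 + 22.55x2 + 0.41x3 + 2.06x4 + 0.51x5 s.t.:
  3x1 + 6x3 + 666x4 + 8x5 ≥ 483   (manganese)
  0.37x1 + 0.01x2 + 1.06x3 + 0.19x4 + 0.38x5 ≤ 1.95   (sulfur)
  3x1 + 998x2 + 1x3 + 1x5 ≥ 906   (nickel)
  x5 ≤ 4
  x4 ≤ 2.4
  x1, x2, x3, x4, x5 ≥ 0.
The cheapest feasible vertex uses only nickel briquettes, silicomanganese; ferrochrome, cast iron scrap, scrap grade B are not used. Binding constraints: manganese and nickel.
Optimal quantities: nickel briquettes = 0.90782 kg, silicomanganese = 0.72523 kg.
Cost = 22.55·0.90782 + 2.06·0.72523 = 21.9653.

€21.97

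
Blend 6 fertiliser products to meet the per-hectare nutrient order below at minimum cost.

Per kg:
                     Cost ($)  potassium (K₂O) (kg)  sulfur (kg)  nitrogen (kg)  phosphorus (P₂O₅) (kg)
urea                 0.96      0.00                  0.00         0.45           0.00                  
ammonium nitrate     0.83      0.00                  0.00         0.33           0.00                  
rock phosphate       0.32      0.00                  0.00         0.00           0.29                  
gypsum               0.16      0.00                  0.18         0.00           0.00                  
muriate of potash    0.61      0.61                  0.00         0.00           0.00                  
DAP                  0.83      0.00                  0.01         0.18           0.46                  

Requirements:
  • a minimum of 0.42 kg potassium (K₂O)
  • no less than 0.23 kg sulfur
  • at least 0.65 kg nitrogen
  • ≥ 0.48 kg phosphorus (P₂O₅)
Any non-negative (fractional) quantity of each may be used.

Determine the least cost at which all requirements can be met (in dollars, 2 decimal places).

$2.47

Let x1 = kg of urea, x2 = kg of ammonium nitrate, x3 = kg of rock phosphate, x4 = kg of gypsum, x5 = kg of muriate of potash, x6 = kg of DAP.
Minimize 0.96x1 + 0.83x2 + 0.32x3 + 0.16x4 + 0.61x5 + 0.83x6 with:
  0.61x5 ≥ 0.42   (potassium (K₂O))
  0.18x4 + 0.01x6 ≥ 0.23   (sulfur)
  0.45x1 + 0.33x2 + 0.18x6 ≥ 0.65   (nitrogen)
  0.29x3 + 0.46x6 ≥ 0.48   (phosphorus (P₂O₅))
  x1, x2, x3, x4, x5, x6 ≥ 0.
The optimal basis is {urea, gypsum, muriate of potash, DAP}; ammonium nitrate, rock phosphate drop out. Binding constraints: potassium (K₂O), sulfur, nitrogen, phosphorus (P₂O₅).
Solving gives x1 = 1.027, x4 = 1.22, x5 = 0.6885, x6 = 1.043.
Total cost: 0.96·1.027 + 0.16·1.22 + 0.61·0.6885 + 0.83·1.043 = 2.4668.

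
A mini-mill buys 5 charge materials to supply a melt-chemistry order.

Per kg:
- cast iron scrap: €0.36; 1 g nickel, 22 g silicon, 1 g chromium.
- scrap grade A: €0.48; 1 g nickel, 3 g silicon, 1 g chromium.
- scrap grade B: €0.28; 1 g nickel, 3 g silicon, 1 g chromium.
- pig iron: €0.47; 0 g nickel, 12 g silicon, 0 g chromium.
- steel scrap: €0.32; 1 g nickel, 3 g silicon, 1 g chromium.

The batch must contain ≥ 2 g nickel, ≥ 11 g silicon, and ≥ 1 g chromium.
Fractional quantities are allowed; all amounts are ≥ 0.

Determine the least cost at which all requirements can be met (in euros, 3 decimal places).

Treat it as an LP. Let x1 = kg of cast iron scrap, x2 = kg of scrap grade A, x3 = kg of scrap grade B, x4 = kg of pig iron, x5 = kg of steel scrap.
min 0.36x1 + 0.48x2 + 0.28x3 + 0.47x4 + 0.32x5 subject to:
  1x1 + 1x2 + 1x3 + 1x5 ≥ 2   (nickel)
  22x1 + 3x2 + 3x3 + 12x4 + 3x5 ≥ 11   (silicon)
  1x1 + 1x2 + 1x3 + 1x5 ≥ 1   (chromium)
  x1, x2, x3, x4, x5 ≥ 0.
The optimal basis is {cast iron scrap, scrap grade B}; scrap grade A, pig iron, steel scrap drop out. Binding constraints: nickel and silicon.
Optimal quantities: cast iron scrap = 0.2632 kg, scrap grade B = 1.737 kg.
Total cost: 0.36·0.2632 + 0.28·1.737 = 0.58111.

€0.581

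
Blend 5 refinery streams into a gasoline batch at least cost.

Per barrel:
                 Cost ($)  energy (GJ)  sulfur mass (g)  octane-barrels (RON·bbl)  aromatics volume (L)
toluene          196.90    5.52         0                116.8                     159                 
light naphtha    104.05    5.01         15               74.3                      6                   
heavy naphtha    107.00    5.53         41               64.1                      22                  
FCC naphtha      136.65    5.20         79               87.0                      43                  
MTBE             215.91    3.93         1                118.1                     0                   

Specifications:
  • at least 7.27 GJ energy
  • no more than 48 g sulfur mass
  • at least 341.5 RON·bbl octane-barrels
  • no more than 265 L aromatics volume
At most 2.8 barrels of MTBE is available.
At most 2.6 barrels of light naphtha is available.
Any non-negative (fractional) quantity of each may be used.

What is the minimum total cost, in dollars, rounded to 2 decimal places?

$519.43

Let x1 = barrels of toluene, x2 = barrels of light naphtha, x3 = barrels of heavy naphtha, x4 = barrels of FCC naphtha, x5 = barrels of MTBE.
Minimize 196.9x1 + 104.05x2 + 107x3 + 136.65x4 + 215.91x5 subject to:
  5.52x1 + 5.01x2 + 5.53x3 + 5.2x4 + 3.93x5 ≥ 7.27   (energy)
  15x2 + 41x3 + 79x4 + 1x5 ≤ 48   (sulfur mass)
  116.8x1 + 74.3x2 + 64.1x3 + 87x4 + 118.1x5 ≥ 341.5   (octane-barrels)
  159x1 + 6x2 + 22x3 + 43x4 ≤ 265   (aromatics volume)
  x5 ≤ 2.8
  x2 ≤ 2.6
  x1, x2, x3, x4, x5 ≥ 0.
The minimum-cost mix takes nothing from heavy naphtha, MTBE — only toluene, light naphtha, FCC naphtha. Binding constraints: sulfur mass, octane-barrels, the light naphtha cap.
Optimal quantities: toluene = 1.18501 barrels, light naphtha = 2.6 barrels, FCC naphtha = 0.113924 barrels.
Cost = 196.9·1.18501 + 104.05·2.6 + 136.65·0.113924 = 519.4262.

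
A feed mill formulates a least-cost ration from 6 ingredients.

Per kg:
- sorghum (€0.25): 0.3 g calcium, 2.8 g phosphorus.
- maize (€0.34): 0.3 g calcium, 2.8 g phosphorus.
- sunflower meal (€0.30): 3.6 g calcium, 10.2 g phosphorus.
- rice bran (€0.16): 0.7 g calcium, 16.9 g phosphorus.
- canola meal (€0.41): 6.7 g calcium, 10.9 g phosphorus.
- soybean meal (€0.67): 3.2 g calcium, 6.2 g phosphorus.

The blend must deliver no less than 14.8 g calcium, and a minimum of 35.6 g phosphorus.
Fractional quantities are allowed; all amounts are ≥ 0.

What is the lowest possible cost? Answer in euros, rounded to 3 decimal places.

€0.991

Let x1 = kg of sorghum, x2 = kg of maize, x3 = kg of sunflower meal, x4 = kg of rice bran, x5 = kg of canola meal, x6 = kg of soybean meal.
Minimize 0.25x1 + 0.34x2 + 0.3x3 + 0.16x4 + 0.41x5 + 0.67x6 subject to:
  0.3x1 + 0.3x2 + 3.6x3 + 0.7x4 + 6.7x5 + 3.2x6 ≥ 14.8   (calcium)
  2.8x1 + 2.8x2 + 10.2x3 + 16.9x4 + 10.9x5 + 6.2x6 ≥ 35.6   (phosphorus)
  x1, x2, x3, x4, x5, x6 ≥ 0.
At the optimum only rice bran, canola meal are positive (sorghum, maize, sunflower meal, soybean meal = 0). There the calcium and phosphorus constraints are tight.
Solving gives x4 = 0.73106, x5 = 2.1326.
Cost = 0.16·0.73106 + 0.41·2.1326 = 0.99134.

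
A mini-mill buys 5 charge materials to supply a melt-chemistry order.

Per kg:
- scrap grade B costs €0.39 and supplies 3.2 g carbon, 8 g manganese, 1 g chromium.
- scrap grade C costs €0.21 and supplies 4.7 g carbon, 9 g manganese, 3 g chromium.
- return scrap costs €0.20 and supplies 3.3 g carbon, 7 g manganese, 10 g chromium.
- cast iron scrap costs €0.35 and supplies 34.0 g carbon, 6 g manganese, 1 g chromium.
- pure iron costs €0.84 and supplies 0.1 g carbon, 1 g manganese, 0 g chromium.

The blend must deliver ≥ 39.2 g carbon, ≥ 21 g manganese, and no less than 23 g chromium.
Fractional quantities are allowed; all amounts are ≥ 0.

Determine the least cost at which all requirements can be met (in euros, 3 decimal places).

Let x1 = kg of scrap grade B, x2 = kg of scrap grade C, x3 = kg of return scrap, x4 = kg of cast iron scrap, x5 = kg of pure iron.
min 0.39x1 + 0.21x2 + 0.2x3 + 0.35x4 + 0.84x5 with:
  3.2x1 + 4.7x2 + 3.3x3 + 34x4 + 0.1x5 ≥ 39.2   (carbon)
  8x1 + 9x2 + 7x3 + 6x4 + 1x5 ≥ 21   (manganese)
  1x1 + 3x2 + 10x3 + 1x4 ≥ 23   (chromium)
  x1, x2, x3, x4, x5 ≥ 0.
The cheapest feasible vertex uses only return scrap, cast iron scrap; scrap grade B, scrap grade C, pure iron are not used. The carbon and chromium requirements are met with equality.
Optimal quantities: return scrap = 2.206 kg, cast iron scrap = 0.9388 kg.
Hence cost = 0.2·2.206 + 0.35·0.9388 = €0.76978.

€0.770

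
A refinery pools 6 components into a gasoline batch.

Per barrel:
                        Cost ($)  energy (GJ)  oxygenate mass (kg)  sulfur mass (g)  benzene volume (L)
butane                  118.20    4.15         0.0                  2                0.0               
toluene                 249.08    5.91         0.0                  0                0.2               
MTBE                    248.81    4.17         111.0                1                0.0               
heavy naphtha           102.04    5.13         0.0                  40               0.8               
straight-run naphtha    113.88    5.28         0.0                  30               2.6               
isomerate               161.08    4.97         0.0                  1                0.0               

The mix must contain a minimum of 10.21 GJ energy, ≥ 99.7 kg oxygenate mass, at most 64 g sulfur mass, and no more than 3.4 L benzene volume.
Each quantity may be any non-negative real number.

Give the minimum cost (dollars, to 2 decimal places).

$352.07

Let x1 = barrels of butane, x2 = barrels of toluene, x3 = barrels of MTBE, x4 = barrels of heavy naphtha, x5 = barrels of straight-run naphtha, x6 = barrels of isomerate.
Minimise 118.2x1 + 249.08x2 + 248.81x3 + 102.04x4 + 113.88x5 + 161.08x6 subject to:
  4.15x1 + 5.91x2 + 4.17x3 + 5.13x4 + 5.28x5 + 4.97x6 ≥ 10.21   (energy)
  111x3 ≥ 99.7   (oxygenate mass)
  2x1 + 1x3 + 40x4 + 30x5 + 1x6 ≤ 64   (sulfur mass)
  0.2x2 + 0.8x4 + 2.6x5 ≤ 3.4   (benzene volume)
  x1, x2, x3, x4, x5, x6 ≥ 0.
The optimal basis is {MTBE, heavy naphtha}; butane, toluene, straight-run naphtha, isomerate drop out. Binding constraints: energy and oxygenate mass.
Optimal quantities: MTBE = 0.898198 barrels, heavy naphtha = 1.26014 barrels.
Cost = 248.81·0.898198 + 102.04·1.26014 = 352.0653.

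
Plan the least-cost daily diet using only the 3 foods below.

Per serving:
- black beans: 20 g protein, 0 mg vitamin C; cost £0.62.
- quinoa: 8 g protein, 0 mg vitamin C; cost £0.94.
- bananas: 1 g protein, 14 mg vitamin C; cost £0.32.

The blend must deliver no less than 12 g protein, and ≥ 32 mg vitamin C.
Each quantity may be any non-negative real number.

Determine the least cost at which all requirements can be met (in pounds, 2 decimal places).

£1.03

This is a linear program. Let x1 = servings of black beans, x2 = servings of quinoa, x3 = servings of bananas.
Minimize 0.62x1 + 0.94x2 + 0.32x3 with:
  20x1 + 8x2 + 1x3 ≥ 12   (protein)
  14x3 ≥ 32   (vitamin C)
  x1, x2, x3 ≥ 0.
The minimum-cost mix takes nothing from quinoa — only black beans, bananas. Binding constraints: protein and vitamin C.
That vertex is x1 = 0.4857, x3 = 2.286.
Hence cost = 0.62·0.4857 + 0.32·2.286 = £1.0327.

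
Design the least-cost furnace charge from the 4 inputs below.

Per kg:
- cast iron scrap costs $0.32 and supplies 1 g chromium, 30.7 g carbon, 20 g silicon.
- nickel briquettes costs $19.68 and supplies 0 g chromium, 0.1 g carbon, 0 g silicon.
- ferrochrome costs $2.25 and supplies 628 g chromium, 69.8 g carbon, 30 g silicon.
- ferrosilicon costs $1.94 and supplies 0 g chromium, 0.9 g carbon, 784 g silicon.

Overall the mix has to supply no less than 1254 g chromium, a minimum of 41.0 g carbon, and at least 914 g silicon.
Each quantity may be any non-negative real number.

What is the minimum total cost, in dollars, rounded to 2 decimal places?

$6.61

Let x1 = kg of cast iron scrap, x2 = kg of nickel briquettes, x3 = kg of ferrochrome, x4 = kg of ferrosilicon.
Minimise 0.32x1 + 19.68x2 + 2.25x3 + 1.94x4 s.t.:
  1x1 + 628x3 ≥ 1254   (chromium)
  30.7x1 + 0.1x2 + 69.8x3 + 0.9x4 ≥ 41   (carbon)
  20x1 + 30x3 + 784x4 ≥ 914   (silicon)
  x1, x2, x3, x4 ≥ 0.
The optimal basis is {ferrochrome, ferrosilicon}; cast iron scrap, nickel briquettes drop out. The chromium and silicon requirements are met with equality.
Optimal quantities: ferrochrome = 1.997 kg, ferrosilicon = 1.089 kg.
Hence cost = 2.25·1.997 + 1.94·1.089 = $6.6059.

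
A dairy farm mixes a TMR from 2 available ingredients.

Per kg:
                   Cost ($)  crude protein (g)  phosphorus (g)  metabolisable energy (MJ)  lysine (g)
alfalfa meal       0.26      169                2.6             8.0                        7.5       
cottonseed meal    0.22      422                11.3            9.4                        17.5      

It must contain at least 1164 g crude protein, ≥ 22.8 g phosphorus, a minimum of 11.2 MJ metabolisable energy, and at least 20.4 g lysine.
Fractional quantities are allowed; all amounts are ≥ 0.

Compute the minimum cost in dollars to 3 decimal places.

Treat it as an LP. Let x1 = kg of alfalfa meal, x2 = kg of cottonseed meal.
Minimize 0.26x1 + 0.22x2 s.t.:
  169x1 + 422x2 ≥ 1164   (crude protein)
  2.6x1 + 11.3x2 ≥ 22.8   (phosphorus)
  8x1 + 9.4x2 ≥ 11.2   (metabolisable energy)
  7.5x1 + 17.5x2 ≥ 20.4   (lysine)
  x1, x2 ≥ 0.
At the optimum only cottonseed meal is positive (alfalfa meal = 0). The crude protein requirement is met with equality.
Solving gives x2 = 2.758.
Total cost: 0.22·2.758 = 0.60676.

$0.607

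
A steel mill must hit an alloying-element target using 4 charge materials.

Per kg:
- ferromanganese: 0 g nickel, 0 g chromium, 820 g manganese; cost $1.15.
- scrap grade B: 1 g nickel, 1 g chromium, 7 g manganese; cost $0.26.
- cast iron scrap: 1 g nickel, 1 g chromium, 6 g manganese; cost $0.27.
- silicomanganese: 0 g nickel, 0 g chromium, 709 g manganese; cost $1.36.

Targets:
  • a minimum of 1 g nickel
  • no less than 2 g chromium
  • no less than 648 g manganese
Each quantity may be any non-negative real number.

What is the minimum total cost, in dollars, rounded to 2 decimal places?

Let x1 = kg of ferromanganese, x2 = kg of scrap grade B, x3 = kg of cast iron scrap, x4 = kg of silicomanganese.
Minimise 1.15x1 + 0.26x2 + 0.27x3 + 1.36x4 s.t.:
  1x2 + 1x3 ≥ 1   (nickel)
  1x2 + 1x3 ≥ 2   (chromium)
  820x1 + 7x2 + 6x3 + 709x4 ≥ 648   (manganese)
  x1, x2, x3, x4 ≥ 0.
The optimal basis is {ferromanganese, scrap grade B}; cast iron scrap, silicomanganese drop out. There the chromium and manganese constraints are tight.
Solving gives x1 = 0.7732, x2 = 2.
Cost = 1.15·0.7732 + 0.26·2 = 1.4092.

$1.41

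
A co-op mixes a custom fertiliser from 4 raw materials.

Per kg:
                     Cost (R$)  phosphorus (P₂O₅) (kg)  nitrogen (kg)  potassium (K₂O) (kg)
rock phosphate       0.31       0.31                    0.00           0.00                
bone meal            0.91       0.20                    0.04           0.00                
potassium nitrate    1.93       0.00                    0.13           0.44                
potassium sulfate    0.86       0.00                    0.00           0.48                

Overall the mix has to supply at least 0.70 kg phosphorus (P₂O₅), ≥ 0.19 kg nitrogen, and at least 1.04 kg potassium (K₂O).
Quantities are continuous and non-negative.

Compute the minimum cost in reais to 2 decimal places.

Set it up as a linear program. Let x1 = kg of rock phosphate, x2 = kg of bone meal, x3 = kg of potassium nitrate, x4 = kg of potassium sulfate.
Minimise 0.31x1 + 0.91x2 + 1.93x3 + 0.86x4 with:
  0.31x1 + 0.2x2 ≥ 0.7   (phosphorus (P₂O₅))
  0.04x2 + 0.13x3 ≥ 0.19   (nitrogen)
  0.44x3 + 0.48x4 ≥ 1.04   (potassium (K₂O))
  x1, x2, x3, x4 ≥ 0.
At the optimum only rock phosphate, potassium nitrate, potassium sulfate are positive (bone meal = 0). Binding constraints: phosphorus (P₂O₅), nitrogen, potassium (K₂O).
Optimal quantities: rock phosphate = 2.258 kg, potassium nitrate = 1.462 kg, potassium sulfate = 0.8269 kg.
Total cost: 0.31·2.258 + 1.93·1.462 + 0.86·0.8269 = 4.2328.

R$4.23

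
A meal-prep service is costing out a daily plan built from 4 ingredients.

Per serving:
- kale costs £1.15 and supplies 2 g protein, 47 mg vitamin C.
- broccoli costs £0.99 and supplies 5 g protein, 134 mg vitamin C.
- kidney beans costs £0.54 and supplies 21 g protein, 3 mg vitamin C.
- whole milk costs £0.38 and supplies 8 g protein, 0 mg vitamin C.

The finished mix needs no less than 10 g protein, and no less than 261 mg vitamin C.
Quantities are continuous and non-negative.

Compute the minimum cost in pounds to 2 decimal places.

£1.93

Treat it as an LP. Let x1 = servings of kale, x2 = servings of broccoli, x3 = servings of kidney beans, x4 = servings of whole milk.
Minimize 1.15x1 + 0.99x2 + 0.54x3 + 0.38x4 s.t.:
  2x1 + 5x2 + 21x3 + 8x4 ≥ 10   (protein)
  47x1 + 134x2 + 3x3 ≥ 261   (vitamin C)
  x1, x2, x3, x4 ≥ 0.
The optimal basis is {broccoli, kidney beans}; kale, whole milk drop out. Binding constraints: protein and vitamin C.
Optimal quantities: broccoli = 1.947 servings, kidney beans = 0.0125 servings.
Hence cost = 0.99·1.947 + 0.54·0.0125 = £1.9343.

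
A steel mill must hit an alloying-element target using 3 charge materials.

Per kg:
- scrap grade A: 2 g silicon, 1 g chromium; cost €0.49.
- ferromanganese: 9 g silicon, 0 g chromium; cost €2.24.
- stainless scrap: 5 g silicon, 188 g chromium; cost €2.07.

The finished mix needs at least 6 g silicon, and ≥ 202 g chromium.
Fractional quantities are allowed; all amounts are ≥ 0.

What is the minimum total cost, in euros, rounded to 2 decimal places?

This is a linear program. Let x1 = kg of scrap grade A, x2 = kg of ferromanganese, x3 = kg of stainless scrap.
Minimize 0.49x1 + 2.24x2 + 2.07x3 subject to:
  2x1 + 9x2 + 5x3 ≥ 6   (silicon)
  1x1 + 188x3 ≥ 202   (chromium)
  x1, x2, x3 ≥ 0.
The minimum-cost mix takes nothing from ferromanganese — only scrap grade A, stainless scrap. There the silicon and chromium constraints are tight.
So scrap grade A = 0.3181 kg, stainless scrap = 1.073 kg.
Hence cost = 0.49·0.3181 + 2.07·1.073 = €2.3770.

€2.38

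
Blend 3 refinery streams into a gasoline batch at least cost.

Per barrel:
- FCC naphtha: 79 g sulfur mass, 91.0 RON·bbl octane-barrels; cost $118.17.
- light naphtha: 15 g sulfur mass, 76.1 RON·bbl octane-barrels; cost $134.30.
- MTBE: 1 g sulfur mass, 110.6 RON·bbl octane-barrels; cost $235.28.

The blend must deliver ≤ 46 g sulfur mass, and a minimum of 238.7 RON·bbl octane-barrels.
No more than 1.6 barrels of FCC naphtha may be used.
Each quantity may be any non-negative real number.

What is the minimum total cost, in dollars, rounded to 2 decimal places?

$423.28

Set it up as a linear program. Let x1 = barrels of FCC naphtha, x2 = barrels of light naphtha, x3 = barrels of MTBE.
Minimise 118.17x1 + 134.3x2 + 235.28x3 subject to:
  79x1 + 15x2 + 1x3 ≤ 46   (sulfur mass)
  91x1 + 76.1x2 + 110.6x3 ≥ 238.7   (octane-barrels)
  x1 ≤ 1.6
  x1, x2, x3 ≥ 0.
The minimum-cost mix takes nothing from FCC naphtha — only light naphtha, MTBE. The sulfur mass and octane-barrels requirements are met with equality.
Optimal quantities: light naphtha = 3.0633 barrels, MTBE = 0.050477 barrels.
Objective = 134.3·3.0633 + 235.28·0.050477 = 423.2774.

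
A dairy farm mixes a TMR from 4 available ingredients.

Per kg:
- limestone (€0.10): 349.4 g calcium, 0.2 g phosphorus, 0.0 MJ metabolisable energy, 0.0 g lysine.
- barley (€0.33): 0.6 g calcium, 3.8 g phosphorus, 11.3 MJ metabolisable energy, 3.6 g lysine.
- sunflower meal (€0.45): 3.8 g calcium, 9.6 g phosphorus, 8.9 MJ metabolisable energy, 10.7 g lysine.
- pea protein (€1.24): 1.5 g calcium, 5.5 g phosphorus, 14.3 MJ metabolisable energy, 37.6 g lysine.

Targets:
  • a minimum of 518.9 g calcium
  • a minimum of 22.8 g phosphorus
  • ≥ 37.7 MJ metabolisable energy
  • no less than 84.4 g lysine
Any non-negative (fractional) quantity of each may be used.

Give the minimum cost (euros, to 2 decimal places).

€3.05

This is a linear program. Let x1 = kg of limestone, x2 = kg of barley, x3 = kg of sunflower meal, x4 = kg of pea protein.
Minimise 0.1x1 + 0.33x2 + 0.45x3 + 1.24x4 with:
  349.4x1 + 0.6x2 + 3.8x3 + 1.5x4 ≥ 518.9   (calcium)
  0.2x1 + 3.8x2 + 9.6x3 + 5.5x4 ≥ 22.8   (phosphorus)
  11.3x2 + 8.9x3 + 14.3x4 ≥ 37.7   (metabolisable energy)
  3.6x2 + 10.7x3 + 37.6x4 ≥ 84.4   (lysine)
  x1, x2, x3, x4 ≥ 0.
The cheapest feasible vertex uses only limestone, sunflower meal, pea protein; barley is not used. The calcium, phosphorus, lysine requirements are met with equality.
So limestone = 1.463 kg, sunflower meal = 1.265 kg, pea protein = 1.885 kg.
Total cost: 0.1·1.463 + 0.45·1.265 + 1.24·1.885 = 3.0530.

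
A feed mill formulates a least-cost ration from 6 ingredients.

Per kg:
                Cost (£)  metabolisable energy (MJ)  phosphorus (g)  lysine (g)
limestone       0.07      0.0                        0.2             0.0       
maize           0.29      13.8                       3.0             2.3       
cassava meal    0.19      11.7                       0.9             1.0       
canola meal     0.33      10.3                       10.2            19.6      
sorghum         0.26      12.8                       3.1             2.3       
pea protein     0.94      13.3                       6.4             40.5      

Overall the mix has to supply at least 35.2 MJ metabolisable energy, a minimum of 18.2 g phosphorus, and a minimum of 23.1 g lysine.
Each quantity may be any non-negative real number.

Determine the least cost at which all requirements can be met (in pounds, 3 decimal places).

Set it up as a linear program. Let x1 = kg of limestone, x2 = kg of maize, x3 = kg of cassava meal, x4 = kg of canola meal, x5 = kg of sorghum, x6 = kg of pea protein.
Minimise 0.07x1 + 0.29x2 + 0.19x3 + 0.33x4 + 0.26x5 + 0.94x6 with:
  13.8x2 + 11.7x3 + 10.3x4 + 12.8x5 + 13.3x6 ≥ 35.2   (metabolisable energy)
  0.2x1 + 3x2 + 0.9x3 + 10.2x4 + 3.1x5 + 6.4x6 ≥ 18.2   (phosphorus)
  2.3x2 + 1x3 + 19.6x4 + 2.3x5 + 40.5x6 ≥ 23.1   (lysine)
  x1, x2, x3, x4, x5, x6 ≥ 0.
The optimal basis is {cassava meal, canola meal}; limestone, maize, sorghum, pea protein drop out. Binding constraints: metabolisable energy and phosphorus.
That vertex is x3 = 1.559, x4 = 1.647.
Hence cost = 0.19·1.559 + 0.33·1.647 = £0.83972.

£0.840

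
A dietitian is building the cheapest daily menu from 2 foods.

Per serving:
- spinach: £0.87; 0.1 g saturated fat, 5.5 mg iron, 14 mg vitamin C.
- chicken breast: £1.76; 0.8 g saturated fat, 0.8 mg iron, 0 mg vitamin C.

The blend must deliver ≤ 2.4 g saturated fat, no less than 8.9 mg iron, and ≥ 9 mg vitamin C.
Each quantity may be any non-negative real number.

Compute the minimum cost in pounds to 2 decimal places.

Treat it as an LP. Let x1 = servings of spinach, x2 = servings of chicken breast.
min 0.87x1 + 1.76x2 subject to:
  0.1x1 + 0.8x2 ≤ 2.4   (saturated fat)
  5.5x1 + 0.8x2 ≥ 8.9   (iron)
  14x1 ≥ 9   (vitamin C)
  x1, x2 ≥ 0.
The cheapest feasible vertex uses only spinach; chicken breast is not used. The iron requirement is met with equality.
Solving gives x1 = 1.618.
Hence cost = 0.87·1.618 = £1.4077.

£1.41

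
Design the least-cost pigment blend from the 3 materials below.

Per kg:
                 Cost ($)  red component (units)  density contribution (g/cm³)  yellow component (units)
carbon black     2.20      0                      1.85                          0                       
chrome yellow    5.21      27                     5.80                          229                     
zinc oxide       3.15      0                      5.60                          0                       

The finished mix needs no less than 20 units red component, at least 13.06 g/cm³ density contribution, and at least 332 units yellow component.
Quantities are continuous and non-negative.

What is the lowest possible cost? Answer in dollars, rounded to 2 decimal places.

$10.17

Let x1 = kg of carbon black, x2 = kg of chrome yellow, x3 = kg of zinc oxide.
min 2.2x1 + 5.21x2 + 3.15x3 s.t.:
  27x2 ≥ 20   (red component)
  1.85x1 + 5.8x2 + 5.6x3 ≥ 13.06   (density contribution)
  229x2 ≥ 332   (yellow component)
  x1, x2, x3 ≥ 0.
The minimum-cost mix takes nothing from carbon black — only chrome yellow, zinc oxide. The density contribution and yellow component requirements are met with equality.
So chrome yellow = 1.45 kg, zinc oxide = 0.8306 kg.
Cost = 5.21·1.45 + 3.15·0.8306 = 10.1709.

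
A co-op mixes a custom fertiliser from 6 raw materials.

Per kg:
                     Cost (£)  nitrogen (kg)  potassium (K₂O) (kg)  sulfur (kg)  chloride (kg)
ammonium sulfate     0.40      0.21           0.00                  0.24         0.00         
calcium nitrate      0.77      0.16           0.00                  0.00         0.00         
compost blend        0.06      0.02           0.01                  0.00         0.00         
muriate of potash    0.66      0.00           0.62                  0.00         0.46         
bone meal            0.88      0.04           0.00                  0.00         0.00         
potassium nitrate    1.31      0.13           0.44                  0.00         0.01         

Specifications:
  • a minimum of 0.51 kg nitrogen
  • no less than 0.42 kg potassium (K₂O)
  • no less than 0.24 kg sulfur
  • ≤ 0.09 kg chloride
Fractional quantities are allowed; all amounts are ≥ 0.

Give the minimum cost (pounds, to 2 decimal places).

Let x1 = kg of ammonium sulfate, x2 = kg of calcium nitrate, x3 = kg of compost blend, x4 = kg of muriate of potash, x5 = kg of bone meal, x6 = kg of potassium nitrate.
Minimise 0.4x1 + 0.77x2 + 0.06x3 + 0.66x4 + 0.88x5 + 1.31x6 s.t.:
  0.21x1 + 0.16x2 + 0.02x3 + 0.04x5 + 0.13x6 ≥ 0.51   (nitrogen)
  0.01x3 + 0.62x4 + 0.44x6 ≥ 0.42   (potassium (K₂O))
  0.24x1 ≥ 0.24   (sulfur)
  0.46x4 + 0.01x6 ≤ 0.09   (chloride)
  x1, x2, x3, x4, x5, x6 ≥ 0.
At the optimum only ammonium sulfate, compost blend, muriate of potash, potassium nitrate are positive (calcium nitrate, bone meal = 0). There the nitrogen, potassium (K₂O), sulfur, chloride constraints are tight.
So ammonium sulfate = 1 kg, compost blend = 12.33 kg, muriate of potash = 0.1867 kg, potassium nitrate = 0.4113 kg.
Total cost: 0.4·1 + 0.06·12.33 + 0.66·0.1867 + 1.31·0.4113 = 1.8018.

£1.80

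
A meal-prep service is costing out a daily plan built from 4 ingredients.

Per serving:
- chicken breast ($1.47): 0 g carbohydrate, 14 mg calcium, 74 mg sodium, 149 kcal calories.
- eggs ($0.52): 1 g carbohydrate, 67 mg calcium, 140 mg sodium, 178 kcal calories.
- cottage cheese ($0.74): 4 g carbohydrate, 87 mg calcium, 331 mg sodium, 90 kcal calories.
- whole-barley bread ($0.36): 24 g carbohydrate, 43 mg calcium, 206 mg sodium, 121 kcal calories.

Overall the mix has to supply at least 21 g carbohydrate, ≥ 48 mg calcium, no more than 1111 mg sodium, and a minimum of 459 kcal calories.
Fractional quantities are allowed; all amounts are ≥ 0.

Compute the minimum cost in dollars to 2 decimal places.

$1.35

Treat it as an LP. Let x1 = servings of chicken breast, x2 = servings of eggs, x3 = servings of cottage cheese, x4 = servings of whole-barley bread.
Minimize 1.47x1 + 0.52x2 + 0.74x3 + 0.36x4 with:
  1x2 + 4x3 + 24x4 ≥ 21   (carbohydrate)
  14x1 + 67x2 + 87x3 + 43x4 ≥ 48   (calcium)
  74x1 + 140x2 + 331x3 + 206x4 ≤ 1111   (sodium)
  149x1 + 178x2 + 90x3 + 121x4 ≥ 459   (calories)
  x1, x2, x3, x4 ≥ 0.
The optimal basis is {eggs, whole-barley bread}; chicken breast, cottage cheese drop out. Binding constraints: carbohydrate and calories.
So eggs = 2.042 servings, whole-barley bread = 0.7899 servings.
Cost = 0.52·2.042 + 0.36·0.7899 = 1.3462.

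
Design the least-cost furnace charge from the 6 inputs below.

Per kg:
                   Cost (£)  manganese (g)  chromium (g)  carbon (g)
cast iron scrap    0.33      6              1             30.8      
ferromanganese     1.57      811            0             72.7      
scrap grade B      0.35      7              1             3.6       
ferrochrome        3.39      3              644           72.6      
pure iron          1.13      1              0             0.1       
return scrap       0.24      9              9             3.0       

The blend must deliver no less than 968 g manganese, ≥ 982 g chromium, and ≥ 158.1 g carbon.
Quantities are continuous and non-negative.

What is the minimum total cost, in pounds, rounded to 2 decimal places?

Set it up as a linear program. Let x1 = kg of cast iron scrap, x2 = kg of ferromanganese, x3 = kg of scrap grade B, x4 = kg of ferrochrome, x5 = kg of pure iron, x6 = kg of return scrap.
Minimize 0.33x1 + 1.57x2 + 0.35x3 + 3.39x4 + 1.13x5 + 0.24x6 subject to:
  6x1 + 811x2 + 7x3 + 3x4 + 1x5 + 9x6 ≥ 968   (manganese)
  1x1 + 1x3 + 644x4 + 9x6 ≥ 982   (chromium)
  30.8x1 + 72.7x2 + 3.6x3 + 72.6x4 + 0.1x5 + 3x6 ≥ 158.1   (carbon)
  x1, x2, x3, x4, x5, x6 ≥ 0.
At the optimum only ferromanganese, ferrochrome are positive (cast iron scrap, scrap grade B, pure iron, return scrap = 0). There the manganese and chromium constraints are tight.
Solving gives x2 = 1.188, x4 = 1.525.
Objective = 1.57·1.188 + 3.39·1.525 = 7.0349.

£7.03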